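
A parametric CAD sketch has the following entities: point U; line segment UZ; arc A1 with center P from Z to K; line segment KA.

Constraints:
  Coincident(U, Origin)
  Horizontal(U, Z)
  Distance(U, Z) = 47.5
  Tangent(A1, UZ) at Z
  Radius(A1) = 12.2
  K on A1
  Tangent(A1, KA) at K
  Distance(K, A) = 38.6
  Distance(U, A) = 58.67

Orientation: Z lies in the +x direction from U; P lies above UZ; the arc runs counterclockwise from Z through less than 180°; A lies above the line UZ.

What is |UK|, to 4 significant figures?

60.23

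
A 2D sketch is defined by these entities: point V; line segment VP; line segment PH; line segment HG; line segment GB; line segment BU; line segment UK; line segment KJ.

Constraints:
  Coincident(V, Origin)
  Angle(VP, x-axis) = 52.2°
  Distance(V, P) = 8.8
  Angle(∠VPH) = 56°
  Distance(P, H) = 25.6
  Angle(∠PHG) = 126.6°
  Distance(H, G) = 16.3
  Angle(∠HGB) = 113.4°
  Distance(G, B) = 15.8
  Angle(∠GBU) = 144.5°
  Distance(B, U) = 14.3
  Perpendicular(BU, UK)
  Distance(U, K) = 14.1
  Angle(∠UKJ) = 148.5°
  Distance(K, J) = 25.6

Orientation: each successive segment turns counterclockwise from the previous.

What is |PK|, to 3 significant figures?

21.6

∠GBU = 144.5° gives BU at -28.3° from the x-axis; with |BU| = 14.3, U = (-11.1, -24.7). BU ⟂ UK, so UK runs at 61.7°; with |UK| = 14.1, K = (-4.46, -12.3). Then |PK| = |K − P| = 21.6.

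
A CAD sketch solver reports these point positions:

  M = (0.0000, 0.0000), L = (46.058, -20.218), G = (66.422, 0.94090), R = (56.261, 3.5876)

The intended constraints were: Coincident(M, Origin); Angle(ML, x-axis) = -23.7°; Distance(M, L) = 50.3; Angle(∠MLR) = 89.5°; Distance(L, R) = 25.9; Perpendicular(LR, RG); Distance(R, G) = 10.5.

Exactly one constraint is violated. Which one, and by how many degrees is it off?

Perpendicular(LR, RG) — off by 8.60°.

M = (0.00, 0.00) ✓; ML at -23.70° ✓; |ML| = 50.30 ✓; ∠MLR = 89.50° ✓; |LR| = 25.90 ✓; ∠(LR, RG) = 81.40° ✗; |RG| = 10.50 ✓.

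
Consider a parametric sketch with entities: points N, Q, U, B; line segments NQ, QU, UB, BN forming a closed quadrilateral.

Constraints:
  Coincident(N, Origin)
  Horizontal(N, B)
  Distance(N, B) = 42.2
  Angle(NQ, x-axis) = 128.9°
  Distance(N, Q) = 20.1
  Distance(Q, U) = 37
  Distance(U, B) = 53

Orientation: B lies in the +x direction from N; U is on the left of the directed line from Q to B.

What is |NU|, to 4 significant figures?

45.00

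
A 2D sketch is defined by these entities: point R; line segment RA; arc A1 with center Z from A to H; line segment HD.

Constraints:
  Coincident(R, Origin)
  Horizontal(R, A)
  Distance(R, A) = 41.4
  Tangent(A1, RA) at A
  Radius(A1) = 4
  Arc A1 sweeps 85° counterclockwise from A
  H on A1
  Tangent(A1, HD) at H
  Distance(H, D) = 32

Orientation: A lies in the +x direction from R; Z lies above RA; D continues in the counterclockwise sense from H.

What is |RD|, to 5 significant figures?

59.859

R is at the origin; RA is horizontal with |RA| = 41.4 and A on the +x side, so A = (41.400, 0.0000). A1 meets RA tangentially, so ZA is at right angles to RA, so Z = A + (0, 4) = (41.400, 4.0000). On A1, A sits at bearing -90° from Z; an 85° counterclockwise sweep puts H at bearing -5°, so H = Z + 4.0·(cos -5°, sin -5°) = (45.385, 3.6514). Tangency of A1 to HD means the radius ZH is perpendicular to HD, so HD runs along (−sin -5°, cos -5°); with |HD| = 32.0, D = (48.174, 35.530). Then |RD| = |D − R| = 59.859.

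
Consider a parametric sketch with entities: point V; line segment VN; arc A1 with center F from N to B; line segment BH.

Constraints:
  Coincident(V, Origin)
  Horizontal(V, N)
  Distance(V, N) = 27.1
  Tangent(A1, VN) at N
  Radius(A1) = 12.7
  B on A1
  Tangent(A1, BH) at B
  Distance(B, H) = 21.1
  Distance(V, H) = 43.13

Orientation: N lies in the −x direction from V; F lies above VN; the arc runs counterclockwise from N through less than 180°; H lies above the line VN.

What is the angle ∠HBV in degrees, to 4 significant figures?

158.3°

V is at the origin; V and N share the same y with |VN| = 27.1 and N on the −x side, so N = (-27.10, 0.000). Tangency of A1 to VN means the radius FN is perpendicular to VN, so F = N + (0, 12.7) = (-27.10, 12.70). Since FB ⟂ BH (tangency), |FH| = √(12.7² + 21.1²) = 24.63 regardless of where B sits on A1. So H lies on both circle(V, 43.13) and circle(F, 24.63); the above-VN intersection is H = (-22.38, 36.87). B is the foot of the tangent from H: B = (-15.17, 17.04).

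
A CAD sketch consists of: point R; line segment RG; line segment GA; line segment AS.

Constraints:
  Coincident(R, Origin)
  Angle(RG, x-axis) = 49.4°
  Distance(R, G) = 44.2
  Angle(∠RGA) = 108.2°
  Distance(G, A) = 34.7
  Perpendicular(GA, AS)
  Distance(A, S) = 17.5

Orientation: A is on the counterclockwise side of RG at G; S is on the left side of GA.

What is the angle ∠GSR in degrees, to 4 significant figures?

53.55°

R is at the origin; RG runs at 49.4° with length 44.2, so G = 44.2·(cos 49.4°, sin 49.4°) = (28.76, 33.56). ∠RGA = 108.2°, so GA runs at 49.4° + (180° − 108.2°) = 121.2° from the x-axis; with |GA| = 34.7, A = G + 34.7·(cos 121.2°, sin 121.2°) = (10.79, 63.24). The perpendicularity gives AS at right angles to GA; with |AS| = 17.5 on the left of GA, S = A + 17.5·(-0.8554, -0.5180) = (-4.180, 54.18). Then cos ∠GSR = SG·SR / (|SG||SR|), giving 53.55°.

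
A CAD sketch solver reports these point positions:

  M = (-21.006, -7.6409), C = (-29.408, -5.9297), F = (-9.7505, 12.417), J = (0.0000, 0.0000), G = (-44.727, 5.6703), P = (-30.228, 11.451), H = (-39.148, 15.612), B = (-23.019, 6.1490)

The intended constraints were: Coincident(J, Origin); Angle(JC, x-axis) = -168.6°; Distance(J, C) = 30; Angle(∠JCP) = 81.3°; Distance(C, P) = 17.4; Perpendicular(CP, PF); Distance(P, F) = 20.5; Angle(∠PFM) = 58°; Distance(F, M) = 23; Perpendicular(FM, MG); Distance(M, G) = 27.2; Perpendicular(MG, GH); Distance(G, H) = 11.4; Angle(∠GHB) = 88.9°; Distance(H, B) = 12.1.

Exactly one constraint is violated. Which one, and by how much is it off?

Distance(H, B) = 12.1 — off by 6.60.

J = (0.00, 0.00) ✓; JC at -168.6° ✓; |JC| = 30.00 ✓; ∠JCP = 81.30° ✓; |CP| = 17.40 ✓; ∠(CP, PF) = 90.00° ✓; |PF| = 20.50 ✓; ∠PFM = 58.00° ✓; |FM| = 23.00 ✓; ∠(FM, MG) = 90.00° ✓; |MG| = 27.20 ✓; ∠(MG, GH) = 90.00° ✓; |GH| = 11.40 ✓; ∠GHB = 88.90° ✓; |HB| = 18.70 ✗.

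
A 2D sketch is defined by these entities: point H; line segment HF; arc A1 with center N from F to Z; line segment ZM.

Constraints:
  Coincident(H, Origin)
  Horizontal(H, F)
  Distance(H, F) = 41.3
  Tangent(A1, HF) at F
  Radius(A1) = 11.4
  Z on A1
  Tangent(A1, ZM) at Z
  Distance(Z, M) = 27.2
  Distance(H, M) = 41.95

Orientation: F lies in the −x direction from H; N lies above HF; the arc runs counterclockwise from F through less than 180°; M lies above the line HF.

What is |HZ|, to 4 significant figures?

31.45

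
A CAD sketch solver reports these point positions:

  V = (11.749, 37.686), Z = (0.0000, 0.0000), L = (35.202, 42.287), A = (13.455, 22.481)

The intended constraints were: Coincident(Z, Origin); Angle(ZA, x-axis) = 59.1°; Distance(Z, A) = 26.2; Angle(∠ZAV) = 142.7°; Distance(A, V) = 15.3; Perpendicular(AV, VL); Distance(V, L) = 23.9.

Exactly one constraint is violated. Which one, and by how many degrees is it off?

Perpendicular(AV, VL) — off by 4.70°.

Z = (0.00, 0.00) ✓; ZA at 59.10° ✓; |ZA| = 26.20 ✓; ∠ZAV = 142.7° ✓; |AV| = 15.30 ✓; ∠(AV, VL) = 85.30° ✗; |VL| = 23.90 ✓.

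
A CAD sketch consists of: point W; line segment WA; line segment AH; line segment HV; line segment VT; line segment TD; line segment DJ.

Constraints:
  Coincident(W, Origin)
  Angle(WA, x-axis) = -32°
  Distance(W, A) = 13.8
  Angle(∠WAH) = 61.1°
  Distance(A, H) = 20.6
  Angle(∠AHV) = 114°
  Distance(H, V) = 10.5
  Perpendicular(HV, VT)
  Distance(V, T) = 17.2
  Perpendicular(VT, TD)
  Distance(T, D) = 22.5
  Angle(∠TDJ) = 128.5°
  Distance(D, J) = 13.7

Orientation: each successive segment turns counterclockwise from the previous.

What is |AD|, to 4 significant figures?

3.967

W is at the origin; WA runs at -32.0° with length 13.8, so A = (11.70, -7.313). ∠WAH = 61.1° gives AH at 86.90° from the x-axis; with |AH| = 20.6, H = (12.82, 13.26). ∠AHV = 114.0° gives HV at 152.9° from the x-axis; with |HV| = 10.5, V = (3.470, 18.04). The perpendicularity gives VT at right angles to HV, so VT runs at -117.1°; with |VT| = 17.2, T = (-4.366, 2.729). The perpendicularity gives TD at right angles to VT, so TD runs at -27.10°; with |TD| = 22.5, D = (15.66, -7.521). Then |AD| = |D − A| = 3.967.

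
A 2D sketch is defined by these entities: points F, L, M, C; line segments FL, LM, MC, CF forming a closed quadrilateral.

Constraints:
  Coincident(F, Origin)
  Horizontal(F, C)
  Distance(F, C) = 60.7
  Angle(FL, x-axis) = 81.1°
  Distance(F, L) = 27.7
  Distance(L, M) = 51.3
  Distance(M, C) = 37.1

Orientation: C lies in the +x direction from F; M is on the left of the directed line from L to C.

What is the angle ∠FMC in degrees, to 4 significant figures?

65.46°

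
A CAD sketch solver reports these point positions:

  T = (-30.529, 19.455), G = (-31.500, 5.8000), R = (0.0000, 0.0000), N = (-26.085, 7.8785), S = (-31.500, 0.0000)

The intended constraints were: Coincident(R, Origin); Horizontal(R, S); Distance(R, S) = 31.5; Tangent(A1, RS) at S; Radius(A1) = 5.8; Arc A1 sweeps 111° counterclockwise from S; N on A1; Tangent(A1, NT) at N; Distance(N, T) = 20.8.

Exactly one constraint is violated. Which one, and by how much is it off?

Distance(N, T) = 20.8 — off by 8.40.

R = (0.00, 0.00) ✓; R.y = 0.00, S.y = 0.00 ✓; |RS| = 31.50 ✓; ∠(GS, SR) = 90.00° ✓; |GS| = 5.800 ✓; bearing(G→N) − bearing(G→S) = 111.0° ✓; |GN| = 5.800 ✓; ∠(GN, NT) = 90.00° ✓; |NT| = 12.40 ✗.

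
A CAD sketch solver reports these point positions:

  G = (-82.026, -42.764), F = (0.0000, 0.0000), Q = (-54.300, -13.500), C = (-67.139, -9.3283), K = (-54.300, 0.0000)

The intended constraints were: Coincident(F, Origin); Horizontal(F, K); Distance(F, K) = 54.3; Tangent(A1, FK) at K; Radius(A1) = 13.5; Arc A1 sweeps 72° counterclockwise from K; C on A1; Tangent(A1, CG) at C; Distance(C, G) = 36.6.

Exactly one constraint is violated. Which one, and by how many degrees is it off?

Tangent(A1, CG) at C — off by 6.00°.

F = (0.00, 0.00) ✓; F.y = 0.00, K.y = 0.00 ✓; |FK| = 54.30 ✓; ∠(QK, KF) = 90.00° ✓; |QK| = 13.50 ✓; bearing(Q→C) − bearing(Q→K) = 72.00° ✓; |QC| = 13.50 ✓; ∠(QC, CG) = 96.00° ✗; |CG| = 36.60 ✓.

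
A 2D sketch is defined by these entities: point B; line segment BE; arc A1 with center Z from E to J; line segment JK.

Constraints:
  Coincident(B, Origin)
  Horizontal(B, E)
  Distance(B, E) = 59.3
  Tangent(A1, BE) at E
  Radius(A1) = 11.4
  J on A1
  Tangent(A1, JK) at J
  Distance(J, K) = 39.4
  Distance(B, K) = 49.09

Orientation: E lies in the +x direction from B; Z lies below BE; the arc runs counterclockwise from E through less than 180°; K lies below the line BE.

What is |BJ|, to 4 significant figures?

49.82

Checks: |ZJ| = 11.40 ✓; ∠(ZJ, JK) = 90.00° ✓; |JK| = 39.40 ✓; |BK| = 49.09 ✓.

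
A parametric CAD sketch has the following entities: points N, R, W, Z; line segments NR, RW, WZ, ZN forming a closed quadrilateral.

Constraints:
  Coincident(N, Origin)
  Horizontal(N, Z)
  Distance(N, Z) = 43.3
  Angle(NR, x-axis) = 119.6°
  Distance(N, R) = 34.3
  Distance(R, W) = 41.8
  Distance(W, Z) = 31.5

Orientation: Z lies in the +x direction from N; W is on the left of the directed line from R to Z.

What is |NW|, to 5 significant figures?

35.346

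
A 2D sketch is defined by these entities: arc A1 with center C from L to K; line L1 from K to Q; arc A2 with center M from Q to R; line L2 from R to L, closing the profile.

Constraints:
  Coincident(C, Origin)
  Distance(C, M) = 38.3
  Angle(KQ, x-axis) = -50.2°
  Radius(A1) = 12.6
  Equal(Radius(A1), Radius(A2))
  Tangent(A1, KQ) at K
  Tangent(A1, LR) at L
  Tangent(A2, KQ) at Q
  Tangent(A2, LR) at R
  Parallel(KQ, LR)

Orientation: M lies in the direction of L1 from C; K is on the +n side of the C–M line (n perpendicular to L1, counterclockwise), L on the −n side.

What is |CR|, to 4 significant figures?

40.32

The slot axis is L1's direction at -50.2°, so u = (cos -50.2°, sin -50.2°) = (0.6401, -0.7683) and n = (−sin -50.2°, cos -50.2°) = (0.7683, 0.6401). C is at the origin and M lies 38.3 along u from C, so M = 38.3·u = (24.52, -29.43). Tangency of A1 to both parallel lines with radius 12.6 puts K and L at C ± 12.6·n: K = (9.680, 8.065), L = (-9.680, -8.065). Equal radii place Q and R the same way about M: Q = M + 12.6·n = (34.20, -21.36), R = M − 12.6·n = (14.84, -37.49). Then |CR| = |R − C| = 40.32.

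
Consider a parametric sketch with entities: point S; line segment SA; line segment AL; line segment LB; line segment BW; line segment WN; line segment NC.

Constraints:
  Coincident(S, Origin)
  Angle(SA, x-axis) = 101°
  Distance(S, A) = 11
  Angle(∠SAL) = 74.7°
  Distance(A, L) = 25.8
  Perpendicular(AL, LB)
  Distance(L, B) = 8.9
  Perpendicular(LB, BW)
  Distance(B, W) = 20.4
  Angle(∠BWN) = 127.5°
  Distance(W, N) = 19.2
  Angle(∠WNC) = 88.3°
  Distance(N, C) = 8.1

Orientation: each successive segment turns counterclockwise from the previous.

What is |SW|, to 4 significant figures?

3.027

S is at the origin; SA runs at 101.0° with length 11.0, so A = (-2.099, 10.80). ∠SAL = 74.7° gives AL at -153.7° from the x-axis; with |AL| = 25.8, L = (-25.23, -0.6333). The perpendicularity gives LB at right angles to AL, so LB runs at -63.70°; with |LB| = 8.9, B = (-21.28, -8.612). The perpendicularity gives BW at right angles to LB, so BW runs at 26.30°; with |BW| = 20.4, W = (-2.997, 0.4266). Then |SW| = |W − S| = 3.027.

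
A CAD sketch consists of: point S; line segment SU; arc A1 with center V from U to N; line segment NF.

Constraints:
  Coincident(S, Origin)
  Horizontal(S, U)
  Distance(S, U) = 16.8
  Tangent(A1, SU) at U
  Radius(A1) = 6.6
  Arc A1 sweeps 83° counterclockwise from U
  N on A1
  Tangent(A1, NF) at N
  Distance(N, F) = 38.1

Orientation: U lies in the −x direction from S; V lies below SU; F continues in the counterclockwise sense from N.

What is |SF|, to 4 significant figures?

51.82

S is at the origin; S and U share the same y with |SU| = 16.8 and U on the −x side, so U = (-16.80, 0.000). Tangency of A1 to SU means the radius VU is perpendicular to SU, so V = U + (0, -6.6) = (-16.80, -6.600). On A1, U sits at bearing 90° from V; an 83° counterclockwise sweep puts N at bearing 173°, so N = V + 6.6·(cos 173°, sin 173°) = (-23.35, -5.796). The tangent condition forces VN to be normal to NF, so NF runs along (−sin 173°, cos 173°); with |NF| = 38.1, F = (-27.99, -43.61). Then |SF| = |F − S| = 51.82.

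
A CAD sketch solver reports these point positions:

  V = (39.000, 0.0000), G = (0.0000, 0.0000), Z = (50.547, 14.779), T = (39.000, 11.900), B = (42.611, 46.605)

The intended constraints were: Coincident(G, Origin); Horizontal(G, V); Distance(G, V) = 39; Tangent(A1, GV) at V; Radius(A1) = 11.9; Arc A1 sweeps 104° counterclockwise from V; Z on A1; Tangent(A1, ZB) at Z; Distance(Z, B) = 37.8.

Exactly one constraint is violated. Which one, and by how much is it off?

Distance(Z, B) = 37.8 — off by 5.00.

G = (0.00, 0.00) ✓; G.y = 0.00, V.y = 0.00 ✓; |GV| = 39.00 ✓; ∠(TV, VG) = 90.00° ✓; |TV| = 11.90 ✓; bearing(T→Z) − bearing(T→V) = 104.0° ✓; |TZ| = 11.90 ✓; ∠(TZ, ZB) = 90.00° ✓; |ZB| = 32.80 ✗.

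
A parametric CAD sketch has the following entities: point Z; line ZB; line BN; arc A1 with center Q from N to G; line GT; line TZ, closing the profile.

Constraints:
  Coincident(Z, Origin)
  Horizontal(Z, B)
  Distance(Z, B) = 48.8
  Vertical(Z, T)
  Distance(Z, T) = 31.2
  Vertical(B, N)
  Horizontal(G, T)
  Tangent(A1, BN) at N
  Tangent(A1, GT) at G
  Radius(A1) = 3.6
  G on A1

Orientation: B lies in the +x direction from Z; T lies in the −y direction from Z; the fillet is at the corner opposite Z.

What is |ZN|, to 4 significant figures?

56.06

Z is at the origin; Z and B share the same y with |ZB| = 48.8 and B on the +x side, so B = (48.80, 0.000). ZT is vertical with |ZT| = 31.2 and T on the −y side, so T = (0.000, -31.20). The virtual corner opposite Z is at (48.80, -31.20). The tangent condition forces QN to be normal to BN and tangency of A1 to GT means the radius QG is perpendicular to GT, with radius 3.6, so the center Q sits 3.6 in from both sides at Q = (45.20, -27.60). That places the tangent points at N = (48.80, -27.60) on BN and G = (45.20, -31.20) on GT. Then |ZN| = |N − Z| = 56.06.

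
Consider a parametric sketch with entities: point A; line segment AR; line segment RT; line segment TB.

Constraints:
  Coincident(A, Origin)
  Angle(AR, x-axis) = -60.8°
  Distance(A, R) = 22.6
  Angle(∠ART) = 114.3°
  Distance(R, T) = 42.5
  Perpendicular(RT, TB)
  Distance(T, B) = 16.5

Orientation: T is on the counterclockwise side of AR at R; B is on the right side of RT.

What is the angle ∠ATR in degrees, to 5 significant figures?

21.685°

A is at the origin; AR runs at -60.8° with length 22.6, so R = 22.6·(cos -60.8°, sin -60.8°) = (11.026, -19.728). ∠ART = 114.3°, so RT runs at -60.8° + (180° − 114.3°) = 4.9000° from the x-axis; with |RT| = 42.5, T = R + 42.5·(cos 4.9000°, sin 4.9000°) = (53.370, -16.098). Then cos ∠ATR = TA·TR / (|TA||TR|), giving 21.685°.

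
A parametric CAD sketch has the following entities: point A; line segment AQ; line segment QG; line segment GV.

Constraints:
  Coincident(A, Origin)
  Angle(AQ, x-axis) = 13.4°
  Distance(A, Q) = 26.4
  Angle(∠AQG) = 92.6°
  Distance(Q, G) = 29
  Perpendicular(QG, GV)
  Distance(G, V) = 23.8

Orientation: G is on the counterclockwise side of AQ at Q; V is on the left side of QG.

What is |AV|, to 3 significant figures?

30.3

A is at the origin; AQ runs at 13.4° with length 26.4, so Q = 26.4·(cos 13.4°, sin 13.4°) = (25.7, 6.12). ∠AQG = 92.6°, so QG runs at 13.4° + (180° − 92.6°) = 101° from the x-axis; with |QG| = 29.0, G = Q + 29.0·(cos 101°, sin 101°) = (20.2, 34.6). QG is perpendicular to GV; with |GV| = 23.8 on the left of QG, V = G + 23.8·(-0.982, -0.187) = (-3.13, 30.1). Then |AV| = |V − A| = 30.3.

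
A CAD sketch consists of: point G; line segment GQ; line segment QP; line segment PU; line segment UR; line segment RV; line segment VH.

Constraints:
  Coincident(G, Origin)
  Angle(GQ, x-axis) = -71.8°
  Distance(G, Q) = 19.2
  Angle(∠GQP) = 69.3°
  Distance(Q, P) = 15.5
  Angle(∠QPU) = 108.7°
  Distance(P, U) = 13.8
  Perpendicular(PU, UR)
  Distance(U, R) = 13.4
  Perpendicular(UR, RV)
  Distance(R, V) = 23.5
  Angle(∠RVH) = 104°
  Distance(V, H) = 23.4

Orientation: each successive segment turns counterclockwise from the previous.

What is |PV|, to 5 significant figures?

16.542

G is at the origin; GQ runs at -71.8° with length 19.2, so Q = (5.9968, -18.239). ∠GQP = 69.3° gives QP at 38.900° from the x-axis; with |QP| = 15.5, P = (18.060, -8.5060). ∠QPU = 108.7° gives PU at 110.20° from the x-axis; with |PU| = 13.8, U = (13.294, 4.4452). PU is perpendicular to UR, so UR runs at -159.80°; with |UR| = 13.4, R = (0.71868, -0.18183). UR ⟂ RV, so RV runs at -69.800°; with |RV| = 23.5, V = (8.8332, -22.236). Then |PV| = |V − P| = 16.542.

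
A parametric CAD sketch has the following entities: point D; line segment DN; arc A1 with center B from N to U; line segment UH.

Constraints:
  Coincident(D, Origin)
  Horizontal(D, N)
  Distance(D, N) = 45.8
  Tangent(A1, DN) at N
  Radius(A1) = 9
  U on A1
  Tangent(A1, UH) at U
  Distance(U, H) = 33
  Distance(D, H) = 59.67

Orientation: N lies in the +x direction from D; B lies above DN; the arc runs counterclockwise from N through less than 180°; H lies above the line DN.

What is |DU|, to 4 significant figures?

55.53

Checks: D.y = 0.00, N.y = 0.00 ✓; |BU| = 9.000 ✓; ∠(BU, UH) = 90.00° ✓; |UH| = 33.00 ✓; |DH| = 59.67 ✓.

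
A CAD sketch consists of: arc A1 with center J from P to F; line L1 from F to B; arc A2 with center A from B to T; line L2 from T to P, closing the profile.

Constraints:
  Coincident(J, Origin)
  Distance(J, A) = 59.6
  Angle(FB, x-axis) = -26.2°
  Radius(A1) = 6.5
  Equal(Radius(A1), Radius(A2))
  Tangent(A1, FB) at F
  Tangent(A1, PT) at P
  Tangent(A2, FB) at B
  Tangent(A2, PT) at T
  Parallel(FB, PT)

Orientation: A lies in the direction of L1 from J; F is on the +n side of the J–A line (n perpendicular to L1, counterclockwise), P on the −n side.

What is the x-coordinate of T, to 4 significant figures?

50.61

Tangency of A1 to both parallel lines with radius 6.5 puts F and P at J ± 6.5·n: F = (2.870, 5.832), P = (-2.870, -5.832). Equal radii place B and T the same way about A: B = A + 6.5·n = (56.35, -20.48), T = A − 6.5·n = (50.61, -32.15). So T.x = 50.61.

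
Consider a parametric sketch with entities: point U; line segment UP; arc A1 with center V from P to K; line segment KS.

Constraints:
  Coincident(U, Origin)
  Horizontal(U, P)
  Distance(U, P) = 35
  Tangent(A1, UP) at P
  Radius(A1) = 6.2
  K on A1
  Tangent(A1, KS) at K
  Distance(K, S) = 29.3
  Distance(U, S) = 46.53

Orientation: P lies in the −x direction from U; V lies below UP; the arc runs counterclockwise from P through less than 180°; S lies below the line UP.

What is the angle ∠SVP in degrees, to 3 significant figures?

170°

U is at the origin; UP is horizontal with |UP| = 35.0 and P on the −x side, so P = (-35.0, 0.00). The tangent condition forces VP to be normal to UP, so V = P + (0, -6.2) = (-35.0, -6.20). Since VK ⟂ KS (tangency), |VS| = √(6.2² + 29.3²) = 29.9 regardless of where K sits on A1. So S lies on both circle(U, 46.53) and circle(V, 29.9); the below-UP intersection is S = (-29.8, -35.7). K is the foot of the tangent from S: K = (-40.8, -8.51).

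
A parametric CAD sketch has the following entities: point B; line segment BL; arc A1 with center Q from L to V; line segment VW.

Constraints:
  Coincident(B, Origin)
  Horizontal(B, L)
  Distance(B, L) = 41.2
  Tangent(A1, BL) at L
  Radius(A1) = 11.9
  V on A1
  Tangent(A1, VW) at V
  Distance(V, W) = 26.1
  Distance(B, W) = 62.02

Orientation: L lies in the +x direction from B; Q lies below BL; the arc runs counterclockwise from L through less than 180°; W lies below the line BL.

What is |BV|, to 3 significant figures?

37.0

B is at the origin; BL is horizontal with |BL| = 41.2 and L on the +x side, so L = (41.2, 0.00). Tangency of A1 to BL means the radius QL is perpendicular to BL, so Q = L + (0, -11.9) = (41.2, -11.9). Since QV ⟂ VW (tangency), |QW| = √(11.9² + 26.1²) = 28.7 regardless of where V sits on A1. So W lies on both circle(B, 62.02) and circle(Q, 28.7); the below-BL intersection is W = (47.5, -39.9). V is the foot of the tangent from W: V = (31.7, -19.1).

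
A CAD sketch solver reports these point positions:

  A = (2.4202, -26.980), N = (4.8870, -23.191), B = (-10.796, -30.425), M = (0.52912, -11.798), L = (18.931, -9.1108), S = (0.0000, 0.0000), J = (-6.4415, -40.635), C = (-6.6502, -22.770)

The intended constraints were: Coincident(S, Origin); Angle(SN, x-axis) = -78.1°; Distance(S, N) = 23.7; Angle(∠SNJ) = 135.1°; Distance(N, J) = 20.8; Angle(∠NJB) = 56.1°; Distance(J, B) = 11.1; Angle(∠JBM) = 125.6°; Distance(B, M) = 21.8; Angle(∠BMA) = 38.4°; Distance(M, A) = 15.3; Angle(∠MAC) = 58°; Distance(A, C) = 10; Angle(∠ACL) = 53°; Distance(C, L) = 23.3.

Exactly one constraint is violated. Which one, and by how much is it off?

Distance(C, L) = 23.3 — off by 5.70.

S = (0.00, 0.00) ✓; SN at -78.10° ✓; |SN| = 23.70 ✓; ∠SNJ = 135.1° ✓; |NJ| = 20.80 ✓; ∠NJB = 56.10° ✓; |JB| = 11.10 ✓; ∠JBM = 125.6° ✓; |BM| = 21.80 ✓; ∠BMA = 38.40° ✓; |MA| = 15.30 ✓; ∠MAC = 58.00° ✓; |AC| = 10.00 ✓; ∠ACL = 53.00° ✓; |CL| = 29.00 ✗.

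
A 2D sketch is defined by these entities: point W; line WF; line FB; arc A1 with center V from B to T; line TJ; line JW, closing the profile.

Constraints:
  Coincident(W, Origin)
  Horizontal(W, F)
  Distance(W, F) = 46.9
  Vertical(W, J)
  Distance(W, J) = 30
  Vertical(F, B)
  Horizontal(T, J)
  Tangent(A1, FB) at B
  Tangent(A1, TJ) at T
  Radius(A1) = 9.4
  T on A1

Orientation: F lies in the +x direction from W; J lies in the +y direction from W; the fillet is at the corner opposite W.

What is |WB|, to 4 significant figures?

51.22

W is at the origin; WF is horizontal with |WF| = 46.9 and F on the +x side, so F = (46.90, 0.000). WJ is vertical with |WJ| = 30.0 and J on the +y side, so J = (0.000, 30.00). The virtual corner opposite W is at (46.90, 30.00). The tangent condition forces VB to be normal to FB and since A1 is tangent to TJ there, VT ⟂ TJ, with radius 9.4, so the center V sits 9.4 in from both sides at V = (37.50, 20.60). That places the tangent points at B = (46.90, 20.60) on FB and T = (37.50, 30.00) on TJ. Then |WB| = |B − W| = 51.22.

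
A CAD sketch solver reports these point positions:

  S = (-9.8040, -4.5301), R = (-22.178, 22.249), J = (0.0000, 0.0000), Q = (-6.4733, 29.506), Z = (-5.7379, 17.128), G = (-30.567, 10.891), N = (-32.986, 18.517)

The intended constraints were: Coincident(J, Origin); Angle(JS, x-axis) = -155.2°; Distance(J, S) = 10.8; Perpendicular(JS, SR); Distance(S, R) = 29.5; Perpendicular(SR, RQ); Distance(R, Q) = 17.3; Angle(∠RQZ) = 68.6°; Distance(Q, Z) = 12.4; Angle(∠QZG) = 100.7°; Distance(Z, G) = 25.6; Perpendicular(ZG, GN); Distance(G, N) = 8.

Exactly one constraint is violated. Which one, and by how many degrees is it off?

Perpendicular(ZG, GN) — off by 3.50°.

J = (0.00, 0.00) ✓; JS at -155.2° ✓; |JS| = 10.80 ✓; ∠(JS, SR) = 90.00° ✓; |SR| = 29.50 ✓; ∠(SR, RQ) = 90.00° ✓; |RQ| = 17.30 ✓; ∠RQZ = 68.60° ✓; |QZ| = 12.40 ✓; ∠QZG = 100.7° ✓; |ZG| = 25.60 ✓; ∠(ZG, GN) = 86.50° ✗; |GN| = 8.000 ✓.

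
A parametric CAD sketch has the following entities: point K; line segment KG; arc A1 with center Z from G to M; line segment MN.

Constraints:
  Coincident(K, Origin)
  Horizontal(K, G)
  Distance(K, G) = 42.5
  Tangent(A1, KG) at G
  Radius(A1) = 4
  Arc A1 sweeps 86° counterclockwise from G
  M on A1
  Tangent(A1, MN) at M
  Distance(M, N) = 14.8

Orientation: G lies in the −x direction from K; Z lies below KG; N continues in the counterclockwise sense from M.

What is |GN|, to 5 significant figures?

19.155

On A1, G sits at bearing 90° from Z; an 86° counterclockwise sweep puts M at bearing 176°, so M = Z + 4.0·(cos 176°, sin 176°) = (-46.490, -3.7210). Tangency of A1 to MN means the radius ZM is perpendicular to MN, so MN runs along (−sin 176°, cos 176°); with |MN| = 14.8, N = (-47.523, -18.485). Then |GN| = |N − G| = 19.155.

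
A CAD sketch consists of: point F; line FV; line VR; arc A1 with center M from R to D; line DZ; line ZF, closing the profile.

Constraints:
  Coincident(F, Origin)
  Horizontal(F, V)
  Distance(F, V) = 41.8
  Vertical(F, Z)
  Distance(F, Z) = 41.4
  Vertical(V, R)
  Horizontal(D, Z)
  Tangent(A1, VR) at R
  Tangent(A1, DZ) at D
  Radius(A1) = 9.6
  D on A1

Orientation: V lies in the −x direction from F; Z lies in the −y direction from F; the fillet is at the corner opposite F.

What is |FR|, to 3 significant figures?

52.5

The virtual corner opposite F is at (-41.8, -41.4). A1 meets VR tangentially, so MR is at right angles to VR and A1 meets DZ tangentially, so MD is at right angles to DZ, with radius 9.6, so the center M sits 9.6 in from both sides at M = (-32.2, -31.8). That places the tangent points at R = (-41.8, -31.8) on VR and D = (-32.2, -41.4) on DZ. Then |FR| = |R − F| = 52.5.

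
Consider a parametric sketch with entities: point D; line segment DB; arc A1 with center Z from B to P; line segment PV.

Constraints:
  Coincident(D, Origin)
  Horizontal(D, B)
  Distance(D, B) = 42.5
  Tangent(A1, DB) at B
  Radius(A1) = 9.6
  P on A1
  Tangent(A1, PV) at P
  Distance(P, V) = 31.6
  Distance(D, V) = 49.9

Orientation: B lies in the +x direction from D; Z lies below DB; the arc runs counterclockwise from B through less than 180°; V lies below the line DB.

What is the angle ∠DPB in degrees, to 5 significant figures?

123.24°

D is at the origin; DB is horizontal with |DB| = 42.5 and B on the +x side, so B = (42.500, 0.0000). A1 meets DB tangentially, so ZB is at right angles to DB, so Z = B + (0, -9.6) = (42.500, -9.6000). Since ZP ⟂ PV (tangency), |ZV| = √(9.6² + 31.6²) = 33.026 regardless of where P sits on A1. So V lies on both circle(D, 49.9) and circle(Z, 33.026); the below-DB intersection is V = (29.747, -40.064). P is the foot of the tangent from V: P = (32.949, -8.6270).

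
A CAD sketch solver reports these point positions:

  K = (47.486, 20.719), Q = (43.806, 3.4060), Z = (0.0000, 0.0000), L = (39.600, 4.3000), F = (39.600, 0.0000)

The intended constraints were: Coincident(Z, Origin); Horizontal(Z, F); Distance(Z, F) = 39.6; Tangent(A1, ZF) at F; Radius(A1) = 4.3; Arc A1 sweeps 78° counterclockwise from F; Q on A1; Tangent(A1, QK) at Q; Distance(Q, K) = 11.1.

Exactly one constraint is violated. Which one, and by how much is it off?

Distance(Q, K) = 11.1 — off by 6.60.

Z = (0.00, 0.00) ✓; Z.y = 0.00, F.y = 0.00 ✓; |ZF| = 39.60 ✓; ∠(LF, FZ) = 90.00° ✓; |LF| = 4.300 ✓; bearing(L→Q) − bearing(L→F) = 78.00° ✓; |LQ| = 4.300 ✓; ∠(LQ, QK) = 90.00° ✓; |QK| = 17.70 ✗.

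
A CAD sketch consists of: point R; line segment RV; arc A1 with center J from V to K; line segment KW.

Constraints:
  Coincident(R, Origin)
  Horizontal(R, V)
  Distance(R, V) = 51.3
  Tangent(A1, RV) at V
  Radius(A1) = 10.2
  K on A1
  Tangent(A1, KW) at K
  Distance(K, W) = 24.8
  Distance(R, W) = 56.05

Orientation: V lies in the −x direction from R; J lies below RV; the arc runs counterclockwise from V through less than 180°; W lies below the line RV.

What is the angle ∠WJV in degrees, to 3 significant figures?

162°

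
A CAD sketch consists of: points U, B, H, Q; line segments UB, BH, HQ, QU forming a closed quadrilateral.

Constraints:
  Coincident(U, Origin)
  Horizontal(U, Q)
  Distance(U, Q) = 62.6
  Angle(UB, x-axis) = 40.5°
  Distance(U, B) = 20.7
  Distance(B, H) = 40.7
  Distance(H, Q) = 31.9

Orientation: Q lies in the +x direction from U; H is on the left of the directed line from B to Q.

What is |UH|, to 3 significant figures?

60.9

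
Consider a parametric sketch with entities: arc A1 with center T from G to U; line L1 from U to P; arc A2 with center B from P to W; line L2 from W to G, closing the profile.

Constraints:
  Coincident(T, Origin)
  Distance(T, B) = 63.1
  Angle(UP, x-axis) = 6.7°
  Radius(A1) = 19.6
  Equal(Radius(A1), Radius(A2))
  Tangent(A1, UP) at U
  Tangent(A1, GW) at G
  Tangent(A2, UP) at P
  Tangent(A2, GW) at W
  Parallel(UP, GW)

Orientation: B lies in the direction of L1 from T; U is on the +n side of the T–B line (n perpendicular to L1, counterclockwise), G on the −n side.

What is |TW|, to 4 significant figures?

66.07

The slot axis is L1's direction at 6.7°, so u = (cos 6.7°, sin 6.7°) = (0.9932, 0.1167) and n = (−sin 6.7°, cos 6.7°) = (-0.1167, 0.9932). T is at the origin and B lies 63.1 along u from T, so B = 63.1·u = (62.67, 7.362). Tangency of A1 to both parallel lines with radius 19.6 puts U and G at T ± 19.6·n: U = (-2.287, 19.47), G = (2.287, -19.47). Equal radii place P and W the same way about B: P = B + 19.6·n = (60.38, 26.83), W = B − 19.6·n = (64.96, -12.10). Then |TW| = |W − T| = 66.07.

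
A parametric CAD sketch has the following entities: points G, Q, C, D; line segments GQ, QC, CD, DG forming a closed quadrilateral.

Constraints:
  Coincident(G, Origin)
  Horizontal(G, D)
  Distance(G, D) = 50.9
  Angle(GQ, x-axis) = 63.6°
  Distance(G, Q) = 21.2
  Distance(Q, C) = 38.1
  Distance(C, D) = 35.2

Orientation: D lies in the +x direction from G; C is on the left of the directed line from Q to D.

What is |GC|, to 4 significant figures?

56.11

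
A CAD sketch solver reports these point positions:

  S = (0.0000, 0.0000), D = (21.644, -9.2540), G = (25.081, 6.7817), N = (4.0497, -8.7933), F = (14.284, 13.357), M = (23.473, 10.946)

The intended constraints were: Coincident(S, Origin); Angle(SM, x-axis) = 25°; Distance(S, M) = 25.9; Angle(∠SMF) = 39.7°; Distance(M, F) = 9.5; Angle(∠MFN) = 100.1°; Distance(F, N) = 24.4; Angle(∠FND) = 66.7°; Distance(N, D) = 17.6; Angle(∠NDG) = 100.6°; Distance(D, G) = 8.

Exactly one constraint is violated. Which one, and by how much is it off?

Distance(D, G) = 8 — off by 8.40.

S = (0.00, 0.00) ✓; SM at 25.00° ✓; |SM| = 25.90 ✓; ∠SMF = 39.70° ✓; |MF| = 9.500 ✓; ∠MFN = 100.1° ✓; |FN| = 24.40 ✓; ∠FND = 66.70° ✓; |ND| = 17.60 ✓; ∠NDG = 100.6° ✓; |DG| = 16.40 ✗.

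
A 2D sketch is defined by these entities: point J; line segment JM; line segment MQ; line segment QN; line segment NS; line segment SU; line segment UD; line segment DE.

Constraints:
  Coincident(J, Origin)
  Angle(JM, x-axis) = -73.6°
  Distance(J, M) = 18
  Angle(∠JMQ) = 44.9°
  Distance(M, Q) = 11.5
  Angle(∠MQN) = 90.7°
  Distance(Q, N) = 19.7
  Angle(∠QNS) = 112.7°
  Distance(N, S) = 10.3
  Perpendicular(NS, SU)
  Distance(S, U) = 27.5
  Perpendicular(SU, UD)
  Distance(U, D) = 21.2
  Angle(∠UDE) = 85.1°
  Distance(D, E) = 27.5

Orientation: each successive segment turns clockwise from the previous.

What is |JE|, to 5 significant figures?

7.6485

J is at the origin; JM runs at -73.6° with length 18.0, so M = (5.0821, -17.268). ∠JMQ = 44.9° gives MQ at 151.30° from the x-axis; with |MQ| = 11.5, Q = (-5.0050, -11.745). ∠MQN = 90.7° gives QN at 62.000° from the x-axis; with |QN| = 19.7, N = (4.2436, 5.6490). ∠QNS = 112.7° gives NS at -5.3000° from the x-axis; with |NS| = 10.3, S = (14.500, 4.6976). NS is perpendicular to SU, so SU runs at -95.300°; with |SU| = 27.5, U = (11.959, -22.685). The perpendicularity gives UD at right angles to SU, so UD runs at 174.70°; with |UD| = 21.2, D = (-9.1500, -20.727). ∠UDE = 85.1° gives DE at 79.800° from the x-axis; with |DE| = 27.5, E = (-4.2802, 6.3388). Then |JE| = |E − J| = 7.6485.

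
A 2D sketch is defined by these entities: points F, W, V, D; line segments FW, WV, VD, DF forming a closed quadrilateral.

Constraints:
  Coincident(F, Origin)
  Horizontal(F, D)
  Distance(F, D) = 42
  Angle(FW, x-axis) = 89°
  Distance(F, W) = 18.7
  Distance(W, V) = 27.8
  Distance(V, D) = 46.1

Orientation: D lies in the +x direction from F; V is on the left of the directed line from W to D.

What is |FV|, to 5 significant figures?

43.812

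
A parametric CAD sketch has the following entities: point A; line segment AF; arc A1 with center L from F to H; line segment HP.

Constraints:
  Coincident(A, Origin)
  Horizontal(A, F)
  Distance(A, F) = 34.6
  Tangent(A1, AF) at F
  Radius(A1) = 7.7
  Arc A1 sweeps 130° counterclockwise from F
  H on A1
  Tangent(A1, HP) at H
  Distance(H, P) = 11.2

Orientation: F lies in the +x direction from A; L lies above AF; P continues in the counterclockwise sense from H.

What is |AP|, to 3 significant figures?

39.5

A is at the origin; A and F share the same y with |AF| = 34.6 and F on the +x side, so F = (34.6, 0.00). A1 meets AF tangentially, so LF is at right angles to AF, so L = F + (0, 7.7) = (34.6, 7.70). On A1, F sits at bearing -90° from L; a 130° counterclockwise sweep puts H at bearing 40°, so H = L + 7.7·(cos 40°, sin 40°) = (40.5, 12.6). A1 meets HP tangentially, so LH is at right angles to HP, so HP runs along (−sin 40°, cos 40°); with |HP| = 11.2, P = (33.3, 21.2). Then |AP| = |P − A| = 39.5.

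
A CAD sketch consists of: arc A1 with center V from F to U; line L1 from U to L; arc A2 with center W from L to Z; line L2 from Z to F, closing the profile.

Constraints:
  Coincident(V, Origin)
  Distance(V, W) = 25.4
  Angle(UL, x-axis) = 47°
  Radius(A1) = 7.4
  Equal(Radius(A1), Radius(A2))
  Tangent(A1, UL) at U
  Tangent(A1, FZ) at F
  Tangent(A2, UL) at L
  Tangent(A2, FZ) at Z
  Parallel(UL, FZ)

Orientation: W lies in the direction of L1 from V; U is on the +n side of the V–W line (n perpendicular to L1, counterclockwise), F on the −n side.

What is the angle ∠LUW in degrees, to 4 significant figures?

16.24°

The slot axis is L1's direction at 47.0°, so u = (cos 47.0°, sin 47.0°) = (0.6820, 0.7314) and n = (−sin 47.0°, cos 47.0°) = (-0.7314, 0.6820). V is at the origin and W lies 25.4 along u from V, so W = 25.4·u = (17.32, 18.58). Tangency of A1 to both parallel lines with radius 7.4 puts U and F at V ± 7.4·n: U = (-5.412, 5.047), F = (5.412, -5.047). Equal radii place L and Z the same way about W: L = W + 7.4·n = (11.91, 23.62), Z = W − 7.4·n = (22.73, 13.53). Then cos ∠LUW = UL·UW / (|UL||UW|), giving 16.24°.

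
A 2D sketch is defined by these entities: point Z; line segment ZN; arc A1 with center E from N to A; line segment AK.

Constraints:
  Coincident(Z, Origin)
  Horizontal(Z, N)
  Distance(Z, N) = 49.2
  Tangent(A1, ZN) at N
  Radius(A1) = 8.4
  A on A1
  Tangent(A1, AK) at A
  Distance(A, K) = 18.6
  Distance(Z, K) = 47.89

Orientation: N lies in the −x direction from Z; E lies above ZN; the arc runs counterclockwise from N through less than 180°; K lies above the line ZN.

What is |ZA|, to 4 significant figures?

41.58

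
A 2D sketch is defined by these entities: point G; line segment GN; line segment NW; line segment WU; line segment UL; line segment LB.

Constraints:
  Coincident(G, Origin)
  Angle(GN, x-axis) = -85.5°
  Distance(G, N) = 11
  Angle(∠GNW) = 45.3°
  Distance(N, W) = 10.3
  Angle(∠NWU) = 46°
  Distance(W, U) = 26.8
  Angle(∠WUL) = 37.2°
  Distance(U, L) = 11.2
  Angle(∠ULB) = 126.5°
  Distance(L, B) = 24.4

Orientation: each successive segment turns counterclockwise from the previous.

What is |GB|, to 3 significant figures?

13.4

G is at the origin; GN runs at -85.5° with length 11.0, so N = (0.863, -11.0). ∠GNW = 45.3° gives NW at 49.2° from the x-axis; with |NW| = 10.3, W = (7.59, -3.17). ∠NWU = 46.0° gives WU at -177° from the x-axis; with |WU| = 26.8, U = (-19.2, -4.67). ∠WUL = 37.2° gives UL at -34.0° from the x-axis; with |UL| = 11.2, L = (-9.88, -10.9). ∠ULB = 126.5° gives LB at 19.5° from the x-axis; with |LB| = 24.4, B = (13.1, -2.78). Then |GB| = |B − G| = 13.4.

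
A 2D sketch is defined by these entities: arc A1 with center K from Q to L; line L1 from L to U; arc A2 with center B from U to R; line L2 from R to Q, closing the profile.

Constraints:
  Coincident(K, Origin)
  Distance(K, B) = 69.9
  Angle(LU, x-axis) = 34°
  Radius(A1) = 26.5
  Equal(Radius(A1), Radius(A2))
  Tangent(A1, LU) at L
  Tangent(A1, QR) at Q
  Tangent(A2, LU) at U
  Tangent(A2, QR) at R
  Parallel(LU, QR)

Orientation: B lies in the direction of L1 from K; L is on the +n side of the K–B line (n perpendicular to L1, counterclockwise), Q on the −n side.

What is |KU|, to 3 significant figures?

74.8

Tangency of A1 to both parallel lines with radius 26.5 puts L and Q at K ± 26.5·n: L = (-14.8, 22.0), Q = (14.8, -22.0). Equal radii place U and R the same way about B: U = B + 26.5·n = (43.1, 61.1), R = B − 26.5·n = (72.8, 17.1). Then |KU| = |U − K| = 74.8.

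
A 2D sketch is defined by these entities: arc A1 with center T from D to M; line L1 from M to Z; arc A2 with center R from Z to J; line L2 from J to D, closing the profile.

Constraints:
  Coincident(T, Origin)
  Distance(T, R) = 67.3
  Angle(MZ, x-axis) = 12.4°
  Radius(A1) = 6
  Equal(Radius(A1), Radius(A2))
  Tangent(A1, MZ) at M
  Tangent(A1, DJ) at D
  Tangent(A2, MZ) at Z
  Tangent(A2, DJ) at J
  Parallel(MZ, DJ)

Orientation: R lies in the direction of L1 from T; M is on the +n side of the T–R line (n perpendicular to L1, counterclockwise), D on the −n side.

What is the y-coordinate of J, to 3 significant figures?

8.59

The slot axis is L1's direction at 12.4°, so u = (cos 12.4°, sin 12.4°) = (0.977, 0.215) and n = (−sin 12.4°, cos 12.4°) = (-0.215, 0.977). T is at the origin and R lies 67.3 along u from T, so R = 67.3·u = (65.7, 14.5). Tangency of A1 to both parallel lines with radius 6.0 puts M and D at T ± 6.0·n: M = (-1.29, 5.86), D = (1.29, -5.86). Equal radii place Z and J the same way about R: Z = R + 6.0·n = (64.4, 20.3), J = R − 6.0·n = (67.0, 8.59). So J.y = 8.59.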